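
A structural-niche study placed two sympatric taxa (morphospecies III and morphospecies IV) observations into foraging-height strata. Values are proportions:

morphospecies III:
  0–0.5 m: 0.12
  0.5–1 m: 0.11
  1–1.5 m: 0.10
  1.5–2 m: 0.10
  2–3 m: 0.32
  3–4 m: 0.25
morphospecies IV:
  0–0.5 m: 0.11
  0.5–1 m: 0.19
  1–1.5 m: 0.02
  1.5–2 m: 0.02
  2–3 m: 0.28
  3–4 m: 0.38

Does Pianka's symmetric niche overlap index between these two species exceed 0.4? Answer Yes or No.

Σ p₁ᵢp₂ᵢ = 0.0132 + 0.0209 + 0.0020 + 0.0020 + 0.0896 + 0.0950 = 0.2227
Σp_1ᵢ² = 0.12² + 0.11² + 0.10² + 0.10² + 0.32² + 0.25² = 0.0144 + 0.0121 + 0.0100 + 0.0100 + 0.1024 + 0.0625 = 0.2114
Σp_2ᵢ² = 0.11² + 0.19² + 0.02² + 0.02² + 0.28² + 0.38² = 0.0121 + 0.0361 + 0.0004 + 0.0004 + 0.0784 + 0.1444 = 0.2718
O = 0.2227 / √(0.2114 × 0.2718) = 0.2227 / 0.23971 = 0.9290
O = 0.9290 > 0.4 → Yes.

Yes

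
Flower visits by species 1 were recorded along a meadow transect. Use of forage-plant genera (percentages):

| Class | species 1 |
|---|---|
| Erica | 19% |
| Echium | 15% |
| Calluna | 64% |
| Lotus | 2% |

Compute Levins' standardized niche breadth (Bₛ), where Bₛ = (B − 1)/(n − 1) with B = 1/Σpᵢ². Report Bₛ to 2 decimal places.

0.38

Convert percentages to proportions (divide by 100).
Σpᵢ² = 0.19² + 0.15² + 0.64² + 0.02² = 0.0361 + 0.0225 + 0.4096 + 0.0004 = 0.4686
B = 1 / 0.4686 = 2.1340
Bₛ = (B − 1)/(n − 1) = (2.1340 − 1)/(4 − 1) = 1.1340/3 = 0.3780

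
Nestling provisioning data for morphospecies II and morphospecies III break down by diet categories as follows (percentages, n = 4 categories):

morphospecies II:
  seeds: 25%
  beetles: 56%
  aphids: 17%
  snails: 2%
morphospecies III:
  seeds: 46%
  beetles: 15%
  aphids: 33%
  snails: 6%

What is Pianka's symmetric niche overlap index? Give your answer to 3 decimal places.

Convert percentages to proportions (divide by 100).
Σ p₁ᵢp₂ᵢ = 0.1150 + 0.0840 + 0.0561 + 0.0012 = 0.2563
Σp_1ᵢ² = 0.25² + 0.56² + 0.17² + 0.02² = 0.0625 + 0.3136 + 0.0289 + 0.0004 = 0.4054
Σp_2ᵢ² = 0.46² + 0.15² + 0.33² + 0.06² = 0.2116 + 0.0225 + 0.1089 + 0.0036 = 0.3466
O = 0.2563 / √(0.4054 × 0.3466) = 0.2563 / 0.374849 = 0.68374

0.684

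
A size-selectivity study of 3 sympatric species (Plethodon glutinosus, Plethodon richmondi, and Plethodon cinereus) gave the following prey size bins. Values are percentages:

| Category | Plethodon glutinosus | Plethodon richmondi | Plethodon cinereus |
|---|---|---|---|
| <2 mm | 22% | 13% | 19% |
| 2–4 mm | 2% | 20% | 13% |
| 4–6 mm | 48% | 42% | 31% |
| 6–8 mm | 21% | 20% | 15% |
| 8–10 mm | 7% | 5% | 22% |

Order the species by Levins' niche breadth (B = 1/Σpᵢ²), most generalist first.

Plethodon cinereus > Plethodon richmondi > Plethodon glutinosus

Convert percentages to proportions (divide by 100).
Σp_glutᵢ² = 0.22² + 0.02² + 0.48² + 0.21² + 0.07² = 0.0484 + 0.0004 + 0.2304 + 0.0441 + 0.0049 = 0.3282
B_glut = 1 / 0.3282 = 3.0469
Σp_richᵢ² = 0.13² + 0.20² + 0.42² + 0.20² + 0.05² = 0.0169 + 0.0400 + 0.1764 + 0.0400 + 0.0025 = 0.2758
B_rich = 1 / 0.2758 = 3.6258
Σp_cineᵢ² = 0.19² + 0.13² + 0.31² + 0.15² + 0.22² = 0.0361 + 0.0169 + 0.0961 + 0.0225 + 0.0484 = 0.2200
B_cine = 1 / 0.2200 = 4.5455
Ranking by B (broadest → narrowest): Plethodon cinereus (4.55) > Plethodon richmondi (3.63) > Plethodon glutinosus (3.05)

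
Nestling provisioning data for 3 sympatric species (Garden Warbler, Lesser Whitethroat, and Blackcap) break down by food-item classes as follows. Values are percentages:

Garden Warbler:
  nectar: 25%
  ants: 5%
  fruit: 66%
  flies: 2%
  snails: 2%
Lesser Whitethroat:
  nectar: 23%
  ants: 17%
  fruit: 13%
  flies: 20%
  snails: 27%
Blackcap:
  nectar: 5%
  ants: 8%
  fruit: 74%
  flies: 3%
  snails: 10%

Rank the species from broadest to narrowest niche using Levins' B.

Lesser Whitethroat > Garden Warbler > Blackcap

Convert percentages to proportions (divide by 100).
Σp_Warbᵢ² = 0.25² + 0.05² + 0.66² + 0.02² + 0.02² = 0.0625 + 0.0025 + 0.4356 + 0.0004 + 0.0004 = 0.5014
B_Warb = 1 / 0.5014 = 1.9944
Σp_Whitᵢ² = 0.23² + 0.17² + 0.13² + 0.20² + 0.27² = 0.0529 + 0.0289 + 0.0169 + 0.0400 + 0.0729 = 0.2116
B_Whit = 1 / 0.2116 = 4.7259
Σp_Blacᵢ² = 0.05² + 0.08² + 0.74² + 0.03² + 0.10² = 0.0025 + 0.0064 + 0.5476 + 0.0009 + 0.0100 = 0.5674
B_Blac = 1 / 0.5674 = 1.7624
Ranking by B (broadest → narrowest): Lesser Whitethroat (4.73) > Garden Warbler (1.99) > Blackcap (1.76)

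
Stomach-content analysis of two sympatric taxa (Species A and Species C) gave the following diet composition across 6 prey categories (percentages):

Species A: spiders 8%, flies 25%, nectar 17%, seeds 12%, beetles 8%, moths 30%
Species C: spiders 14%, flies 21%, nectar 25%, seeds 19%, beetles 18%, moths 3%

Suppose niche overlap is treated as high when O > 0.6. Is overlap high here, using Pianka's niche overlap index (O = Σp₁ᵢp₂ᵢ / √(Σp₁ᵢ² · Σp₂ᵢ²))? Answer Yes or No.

Yes

Convert percentages to proportions (divide by 100).
Σ p₁ᵢp₂ᵢ = 0.0112 + 0.0525 + 0.0425 + 0.0228 + 0.0144 + 0.0090 = 0.1524
Σp_1ᵢ² = 0.08² + 0.25² + 0.17² + 0.12² + 0.08² + 0.30² = 0.0064 + 0.0625 + 0.0289 + 0.0144 + 0.0064 + 0.0900 = 0.2086
Σp_2ᵢ² = 0.14² + 0.21² + 0.25² + 0.19² + 0.18² + 0.03² = 0.0196 + 0.0441 + 0.0625 + 0.0361 + 0.0324 + 0.0009 = 0.1956
O = 0.1524 / √(0.2086 × 0.1956) = 0.1524 / 0.20200 = 0.7545
O = 0.7545 > 0.6 → Yes.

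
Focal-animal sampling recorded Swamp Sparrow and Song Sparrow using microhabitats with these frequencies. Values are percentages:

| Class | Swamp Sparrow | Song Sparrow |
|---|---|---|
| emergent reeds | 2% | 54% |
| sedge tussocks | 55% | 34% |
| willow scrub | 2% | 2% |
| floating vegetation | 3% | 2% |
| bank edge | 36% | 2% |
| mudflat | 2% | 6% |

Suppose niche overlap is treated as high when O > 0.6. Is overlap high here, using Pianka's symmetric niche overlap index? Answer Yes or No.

Convert percentages to proportions (divide by 100).
Σ p₁ᵢp₂ᵢ = 0.0108 + 0.1870 + 0.0004 + 0.0006 + 0.0072 + 0.0012 = 0.2072
Σp_1ᵢ² = 0.02² + 0.55² + 0.02² + 0.03² + 0.36² + 0.02² = 0.0004 + 0.3025 + 0.0004 + 0.0009 + 0.1296 + 0.0004 = 0.4342
Σp_2ᵢ² = 0.54² + 0.34² + 0.02² + 0.02² + 0.02² + 0.06² = 0.2916 + 0.1156 + 0.0004 + 0.0004 + 0.0004 + 0.0036 = 0.4120
O = 0.2072 / √(0.4342 × 0.4120) = 0.2072 / 0.42295 = 0.4899
O = 0.4899 < 0.6 → No.

No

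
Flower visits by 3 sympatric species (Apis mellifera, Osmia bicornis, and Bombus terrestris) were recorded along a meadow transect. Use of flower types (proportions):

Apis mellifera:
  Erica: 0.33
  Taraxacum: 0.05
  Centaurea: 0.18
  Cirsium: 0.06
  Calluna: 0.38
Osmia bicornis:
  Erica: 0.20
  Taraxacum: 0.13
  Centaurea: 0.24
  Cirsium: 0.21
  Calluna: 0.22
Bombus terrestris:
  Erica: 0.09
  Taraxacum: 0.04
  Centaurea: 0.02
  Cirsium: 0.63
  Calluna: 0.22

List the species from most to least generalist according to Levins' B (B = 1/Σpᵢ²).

Σp_mellᵢ² = 0.33² + 0.05² + 0.18² + 0.06² + 0.38² = 0.1089 + 0.0025 + 0.0324 + 0.0036 + 0.1444 = 0.2918
B_mell = 1 / 0.2918 = 3.4270
Σp_bicoᵢ² = 0.20² + 0.13² + 0.24² + 0.21² + 0.22² = 0.0400 + 0.0169 + 0.0576 + 0.0441 + 0.0484 = 0.2070
B_bico = 1 / 0.2070 = 4.8309
Σp_terrᵢ² = 0.09² + 0.04² + 0.02² + 0.63² + 0.22² = 0.0081 + 0.0016 + 0.0004 + 0.3969 + 0.0484 = 0.4554
B_terr = 1 / 0.4554 = 2.1959
Ranking by B (broadest → narrowest): Osmia bicornis (4.83) > Apis mellifera (3.43) > Bombus terrestris (2.20)

Osmia bicornis > Apis mellifera > Bombus terrestris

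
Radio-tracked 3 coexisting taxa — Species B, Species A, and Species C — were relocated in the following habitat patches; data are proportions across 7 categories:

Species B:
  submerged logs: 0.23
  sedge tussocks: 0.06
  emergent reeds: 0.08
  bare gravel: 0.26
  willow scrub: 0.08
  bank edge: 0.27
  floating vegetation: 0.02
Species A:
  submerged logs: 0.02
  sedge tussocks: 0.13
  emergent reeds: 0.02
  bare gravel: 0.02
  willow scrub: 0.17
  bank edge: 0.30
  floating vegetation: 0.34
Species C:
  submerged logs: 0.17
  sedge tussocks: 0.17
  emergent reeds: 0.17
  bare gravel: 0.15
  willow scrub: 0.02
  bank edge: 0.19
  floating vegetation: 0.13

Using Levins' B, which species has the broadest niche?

Species C

Σp_Bᵢ² = 0.23² + 0.06² + 0.08² + 0.26² + 0.08² + 0.27² + 0.02² = 0.0529 + 0.0036 + 0.0064 + 0.0676 + 0.0064 + 0.0729 + 0.0004 = 0.2102
B_B = 1 / 0.2102 = 4.7574
Σp_Aᵢ² = 0.02² + 0.13² + 0.02² + 0.02² + 0.17² + 0.30² + 0.34² = 0.0004 + 0.0169 + 0.0004 + 0.0004 + 0.0289 + 0.0900 + 0.1156 = 0.2526
B_A = 1 / 0.2526 = 3.9588
Σp_Cᵢ² = 0.17² + 0.17² + 0.17² + 0.15² + 0.02² + 0.19² + 0.13² = 0.0289 + 0.0289 + 0.0289 + 0.0225 + 0.0004 + 0.0361 + 0.0169 = 0.1626
B_C = 1 / 0.1626 = 6.1501
Highest B → broadest niche (most generalist): Species C (B = 6.15).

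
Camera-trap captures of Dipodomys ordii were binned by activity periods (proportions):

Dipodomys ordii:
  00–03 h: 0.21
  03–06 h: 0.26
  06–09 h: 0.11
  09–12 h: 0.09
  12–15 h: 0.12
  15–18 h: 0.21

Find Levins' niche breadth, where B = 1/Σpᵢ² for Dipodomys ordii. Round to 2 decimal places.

5.25

Σpᵢ² = 0.21² + 0.26² + 0.11² + 0.09² + 0.12² + 0.21² = 0.0441 + 0.0676 + 0.0121 + 0.0081 + 0.0144 + 0.0441 = 0.1904
B = 1 / 0.1904 = 5.2521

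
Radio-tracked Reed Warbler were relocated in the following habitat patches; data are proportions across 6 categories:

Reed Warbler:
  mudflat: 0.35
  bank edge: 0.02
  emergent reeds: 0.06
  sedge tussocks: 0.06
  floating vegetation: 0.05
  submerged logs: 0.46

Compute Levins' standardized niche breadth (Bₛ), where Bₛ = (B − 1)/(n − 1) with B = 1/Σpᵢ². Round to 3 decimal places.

Σpᵢ² = 0.35² + 0.02² + 0.06² + 0.06² + 0.05² + 0.46² = 0.1225 + 0.0004 + 0.0036 + 0.0036 + 0.0025 + 0.2116 = 0.3442
B = 1 / 0.3442 = 2.90529
Bₛ = (B − 1)/(n − 1) = (2.90529 − 1)/(6 − 1) = 1.90529/5 = 0.38106

0.381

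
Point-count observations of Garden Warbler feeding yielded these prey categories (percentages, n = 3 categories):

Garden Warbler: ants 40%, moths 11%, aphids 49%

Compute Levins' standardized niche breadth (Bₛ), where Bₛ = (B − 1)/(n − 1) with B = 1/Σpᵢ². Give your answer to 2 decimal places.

Convert percentages to proportions (divide by 100).
Σpᵢ² = 0.40² + 0.11² + 0.49² = 0.1600 + 0.0121 + 0.2401 = 0.4122
B = 1 / 0.4122 = 2.4260
Bₛ = (B − 1)/(n − 1) = (2.4260 − 1)/(3 − 1) = 1.4260/2 = 0.7130

0.71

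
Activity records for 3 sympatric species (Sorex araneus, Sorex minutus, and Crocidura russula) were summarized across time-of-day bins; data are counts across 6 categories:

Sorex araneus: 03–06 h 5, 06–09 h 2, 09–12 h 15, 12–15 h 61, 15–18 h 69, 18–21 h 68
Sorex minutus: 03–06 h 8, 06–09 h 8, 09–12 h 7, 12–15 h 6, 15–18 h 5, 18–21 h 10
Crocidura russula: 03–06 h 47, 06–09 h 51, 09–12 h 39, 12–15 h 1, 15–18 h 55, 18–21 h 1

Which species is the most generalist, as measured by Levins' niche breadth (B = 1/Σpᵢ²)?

Sorex minutus

Proportions for Sorex araneus (n=220): 5/220=0.0227, 2/220=0.0091, 15/220=0.0682, 61/220=0.2773, 69/220=0.3136, 68/220=0.3091
Proportions for Sorex minutus (n=44): 8/44=0.1818, 8/44=0.1818, 7/44=0.1591, 6/44=0.1364, 5/44=0.1136, 10/44=0.2273
Proportions for Crocidura russula (n=194): 47/194=0.2423, 51/194=0.2629, 39/194=0.2010, 1/194=0.0052, 55/194=0.2835, 1/194=0.0052
Σp_aranᵢ² = 0.0227² + 0.0091² + 0.0682² + 0.2773² + 0.3136² + 0.3091² = 0.000515 + 0.000083 + 0.004651 + 0.076895 + 0.098345 + 0.095543 = 0.276032
B_aran = 1 / 0.276032 = 3.6228
Σp_minuᵢ² = 0.1818² + 0.1818² + 0.1591² + 0.1364² + 0.1136² + 0.2273² = 0.033051 + 0.033051 + 0.025313 + 0.018605 + 0.012905 + 0.051665 = 0.174590
B_minu = 1 / 0.174590 = 5.7277
Σp_russᵢ² = 0.2423² + 0.2629² + 0.2010² + 0.0052² + 0.2835² + 0.0052² = 0.058709 + 0.069116 + 0.040401 + 0.000027 + 0.080372 + 0.000027 = 0.248652
B_russ = 1 / 0.248652 = 4.0217
Highest B → broadest niche (most generalist): Sorex minutus (B = 5.73).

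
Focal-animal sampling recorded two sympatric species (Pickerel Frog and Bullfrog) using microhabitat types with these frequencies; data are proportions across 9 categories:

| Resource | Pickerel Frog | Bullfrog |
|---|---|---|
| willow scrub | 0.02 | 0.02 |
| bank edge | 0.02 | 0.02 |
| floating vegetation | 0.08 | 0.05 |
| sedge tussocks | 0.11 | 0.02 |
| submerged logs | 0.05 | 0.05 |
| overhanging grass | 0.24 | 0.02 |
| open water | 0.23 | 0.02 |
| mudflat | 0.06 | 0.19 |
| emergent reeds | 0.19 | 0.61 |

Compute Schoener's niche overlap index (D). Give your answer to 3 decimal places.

0.450

Σ|p₁ᵢ − p₂ᵢ| = 0.00 + 0.00 + 0.03 + 0.09 + 0.00 + 0.22 + 0.21 + 0.13 + 0.42 = 1.10
D = 1 − ½ × 1.10 = 1 − 0.550 = 0.45000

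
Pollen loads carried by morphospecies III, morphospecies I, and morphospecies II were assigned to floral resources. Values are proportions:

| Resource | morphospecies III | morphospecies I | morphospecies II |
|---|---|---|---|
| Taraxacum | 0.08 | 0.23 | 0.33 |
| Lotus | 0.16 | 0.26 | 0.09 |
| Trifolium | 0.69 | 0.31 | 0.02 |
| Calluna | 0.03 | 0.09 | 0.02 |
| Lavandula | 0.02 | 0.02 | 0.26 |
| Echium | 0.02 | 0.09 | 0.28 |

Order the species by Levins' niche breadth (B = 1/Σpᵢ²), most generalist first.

morphospecies I > morphospecies II > morphospecies III

Σp_IIIᵢ² = 0.08² + 0.16² + 0.69² + 0.03² + 0.02² + 0.02² = 0.0064 + 0.0256 + 0.4761 + 0.0009 + 0.0004 + 0.0004 = 0.5098
B_III = 1 / 0.5098 = 1.9616
Σp_Iᵢ² = 0.23² + 0.26² + 0.31² + 0.09² + 0.02² + 0.09² = 0.0529 + 0.0676 + 0.0961 + 0.0081 + 0.0004 + 0.0081 = 0.2332
B_I = 1 / 0.2332 = 4.2882
Σp_IIᵢ² = 0.33² + 0.09² + 0.02² + 0.02² + 0.26² + 0.28² = 0.1089 + 0.0081 + 0.0004 + 0.0004 + 0.0676 + 0.0784 = 0.2638
B_II = 1 / 0.2638 = 3.7908
Ranking by B (broadest → narrowest): morphospecies I (4.29) > morphospecies II (3.79) > morphospecies III (1.96)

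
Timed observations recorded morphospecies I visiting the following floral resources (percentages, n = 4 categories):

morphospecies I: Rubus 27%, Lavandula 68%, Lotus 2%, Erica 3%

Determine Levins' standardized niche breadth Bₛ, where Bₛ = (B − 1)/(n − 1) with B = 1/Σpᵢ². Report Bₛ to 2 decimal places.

Convert percentages to proportions (divide by 100).
Σpᵢ² = 0.27² + 0.68² + 0.02² + 0.03² = 0.0729 + 0.4624 + 0.0004 + 0.0009 = 0.5366
B = 1 / 0.5366 = 1.8636
Bₛ = (B − 1)/(n − 1) = (1.8636 − 1)/(4 − 1) = 0.8636/3 = 0.2879

0.29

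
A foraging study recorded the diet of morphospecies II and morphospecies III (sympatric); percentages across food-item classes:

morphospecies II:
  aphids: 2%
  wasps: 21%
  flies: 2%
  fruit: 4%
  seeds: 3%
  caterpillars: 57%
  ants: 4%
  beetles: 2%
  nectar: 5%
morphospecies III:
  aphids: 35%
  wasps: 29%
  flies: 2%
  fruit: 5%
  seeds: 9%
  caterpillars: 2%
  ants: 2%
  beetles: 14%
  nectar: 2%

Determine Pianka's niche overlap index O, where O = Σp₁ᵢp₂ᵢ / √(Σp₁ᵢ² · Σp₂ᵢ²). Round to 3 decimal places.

0.297

Convert percentages to proportions (divide by 100).
Σ p₁ᵢp₂ᵢ = 0.0070 + 0.0609 + 0.0004 + 0.0020 + 0.0027 + 0.0114 + 0.0008 + 0.0028 + 0.0010 = 0.0890
Σp_1ᵢ² = 0.02² + 0.21² + 0.02² + 0.04² + 0.03² + 0.57² + 0.04² + 0.02² + 0.05² = 0.0004 + 0.0441 + 0.0004 + 0.0016 + 0.0009 + 0.3249 + 0.0016 + 0.0004 + 0.0025 = 0.3768
Σp_2ᵢ² = 0.35² + 0.29² + 0.02² + 0.05² + 0.09² + 0.02² + 0.02² + 0.14² + 0.02² = 0.1225 + 0.0841 + 0.0004 + 0.0025 + 0.0081 + 0.0004 + 0.0004 + 0.0196 + 0.0004 = 0.2384
O = 0.0890 / √(0.3768 × 0.2384) = 0.0890 / 0.299715 = 0.29695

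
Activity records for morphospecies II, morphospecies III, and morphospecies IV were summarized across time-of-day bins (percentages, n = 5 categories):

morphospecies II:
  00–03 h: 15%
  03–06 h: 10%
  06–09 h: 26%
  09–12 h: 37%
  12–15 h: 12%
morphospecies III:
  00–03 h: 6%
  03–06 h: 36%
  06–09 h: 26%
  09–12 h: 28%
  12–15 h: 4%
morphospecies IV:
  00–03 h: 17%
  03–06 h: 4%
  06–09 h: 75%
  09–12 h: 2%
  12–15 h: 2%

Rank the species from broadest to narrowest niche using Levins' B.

morphospecies II > morphospecies III > morphospecies IV

Convert percentages to proportions (divide by 100).
Σp_IIᵢ² = 0.15² + 0.10² + 0.26² + 0.37² + 0.12² = 0.0225 + 0.0100 + 0.0676 + 0.1369 + 0.0144 = 0.2514
B_II = 1 / 0.2514 = 3.9777
Σp_IIIᵢ² = 0.06² + 0.36² + 0.26² + 0.28² + 0.04² = 0.0036 + 0.1296 + 0.0676 + 0.0784 + 0.0016 = 0.2808
B_III = 1 / 0.2808 = 3.5613
Σp_IVᵢ² = 0.17² + 0.04² + 0.75² + 0.02² + 0.02² = 0.0289 + 0.0016 + 0.5625 + 0.0004 + 0.0004 = 0.5938
B_IV = 1 / 0.5938 = 1.6841
Ranking by B (broadest → narrowest): morphospecies II (3.98) > morphospecies III (3.56) > morphospecies IV (1.68)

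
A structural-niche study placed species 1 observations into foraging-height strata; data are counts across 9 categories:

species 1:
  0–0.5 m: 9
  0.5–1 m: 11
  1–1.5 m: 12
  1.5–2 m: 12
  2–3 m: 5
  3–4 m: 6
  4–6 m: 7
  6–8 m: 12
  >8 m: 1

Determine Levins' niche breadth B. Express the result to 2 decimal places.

7.55

Proportions for species 1 (n=75): 9/75=0.1200, 11/75=0.1467, 12/75=0.1600, 12/75=0.1600, 5/75=0.0667, 6/75=0.0800, 7/75=0.0933, 12/75=0.1600, 1/75=0.0133
Σpᵢ² = 0.1200² + 0.1467² + 0.1600² + 0.1600² + 0.0667² + 0.0800² + 0.0933² + 0.1600² + 0.0133² = 0.014400 + 0.021521 + 0.025600 + 0.025600 + 0.004449 + 0.006400 + 0.008705 + 0.025600 + 0.000177 = 0.132452
B = 1 / 0.132452 = 7.5499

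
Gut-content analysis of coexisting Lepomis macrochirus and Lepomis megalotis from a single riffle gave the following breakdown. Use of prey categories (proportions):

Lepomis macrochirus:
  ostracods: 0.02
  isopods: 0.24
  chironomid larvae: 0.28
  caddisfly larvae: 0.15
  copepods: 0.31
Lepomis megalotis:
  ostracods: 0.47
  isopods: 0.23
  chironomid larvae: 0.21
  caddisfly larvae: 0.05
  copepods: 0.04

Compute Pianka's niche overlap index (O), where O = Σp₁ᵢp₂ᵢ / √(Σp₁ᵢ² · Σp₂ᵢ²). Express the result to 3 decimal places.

0.500

Σ p₁ᵢp₂ᵢ = 0.0094 + 0.0552 + 0.0588 + 0.0075 + 0.0124 = 0.1433
Σp_1ᵢ² = 0.02² + 0.24² + 0.28² + 0.15² + 0.31² = 0.0004 + 0.0576 + 0.0784 + 0.0225 + 0.0961 = 0.2550
Σp_2ᵢ² = 0.47² + 0.23² + 0.21² + 0.05² + 0.04² = 0.2209 + 0.0529 + 0.0441 + 0.0025 + 0.0016 = 0.3220
O = 0.1433 / √(0.2550 × 0.3220) = 0.1433 / 0.286548 = 0.50009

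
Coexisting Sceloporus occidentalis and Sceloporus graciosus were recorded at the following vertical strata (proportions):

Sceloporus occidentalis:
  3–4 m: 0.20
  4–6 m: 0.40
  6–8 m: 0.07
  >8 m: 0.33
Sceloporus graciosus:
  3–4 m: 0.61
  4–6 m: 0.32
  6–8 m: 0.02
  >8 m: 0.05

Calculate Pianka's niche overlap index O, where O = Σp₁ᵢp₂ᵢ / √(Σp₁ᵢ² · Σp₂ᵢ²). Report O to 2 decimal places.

Σ p₁ᵢp₂ᵢ = 0.1220 + 0.1280 + 0.0014 + 0.0165 = 0.2679
Σp_1ᵢ² = 0.20² + 0.40² + 0.07² + 0.33² = 0.0400 + 0.1600 + 0.0049 + 0.1089 = 0.3138
Σp_2ᵢ² = 0.61² + 0.32² + 0.02² + 0.05² = 0.3721 + 0.1024 + 0.0004 + 0.0025 = 0.4774
O = 0.2679 / √(0.3138 × 0.4774) = 0.2679 / 0.38705 = 0.6922

0.69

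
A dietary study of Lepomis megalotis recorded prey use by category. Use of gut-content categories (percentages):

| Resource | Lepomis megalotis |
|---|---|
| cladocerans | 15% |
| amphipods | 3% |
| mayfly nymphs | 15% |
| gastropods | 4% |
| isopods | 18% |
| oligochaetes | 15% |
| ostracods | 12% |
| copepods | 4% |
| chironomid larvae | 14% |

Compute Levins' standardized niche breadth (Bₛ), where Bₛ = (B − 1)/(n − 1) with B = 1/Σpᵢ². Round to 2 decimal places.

Convert percentages to proportions (divide by 100).
Σpᵢ² = 0.15² + 0.03² + 0.15² + 0.04² + 0.18² + 0.15² + 0.12² + 0.04² + 0.14² = 0.0225 + 0.0009 + 0.0225 + 0.0016 + 0.0324 + 0.0225 + 0.0144 + 0.0016 + 0.0196 = 0.1380
B = 1 / 0.1380 = 7.2464
Bₛ = (B − 1)/(n − 1) = (7.2464 − 1)/(9 − 1) = 6.2464/8 = 0.7808

0.78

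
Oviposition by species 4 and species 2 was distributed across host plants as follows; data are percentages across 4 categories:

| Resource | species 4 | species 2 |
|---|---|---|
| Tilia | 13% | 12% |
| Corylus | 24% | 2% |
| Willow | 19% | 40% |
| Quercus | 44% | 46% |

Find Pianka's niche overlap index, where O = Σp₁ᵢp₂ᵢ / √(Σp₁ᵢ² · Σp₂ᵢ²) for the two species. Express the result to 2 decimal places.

0.87

Convert percentages to proportions (divide by 100).
Σ p₁ᵢp₂ᵢ = 0.0156 + 0.0048 + 0.0760 + 0.2024 = 0.2988
Σp_1ᵢ² = 0.13² + 0.24² + 0.19² + 0.44² = 0.0169 + 0.0576 + 0.0361 + 0.1936 = 0.3042
Σp_2ᵢ² = 0.12² + 0.02² + 0.40² + 0.46² = 0.0144 + 0.0004 + 0.1600 + 0.2116 = 0.3864
O = 0.2988 / √(0.3042 × 0.3864) = 0.2988 / 0.34285 = 0.8715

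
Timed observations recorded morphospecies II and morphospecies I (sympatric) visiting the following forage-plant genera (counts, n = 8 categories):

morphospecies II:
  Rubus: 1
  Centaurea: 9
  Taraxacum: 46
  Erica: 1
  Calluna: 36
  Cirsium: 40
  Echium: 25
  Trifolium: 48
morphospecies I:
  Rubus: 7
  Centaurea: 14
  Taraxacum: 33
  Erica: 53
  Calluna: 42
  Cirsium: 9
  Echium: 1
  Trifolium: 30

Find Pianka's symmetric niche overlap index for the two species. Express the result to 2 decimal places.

0.68

Proportions for morphospecies II (n=206): 1/206=0.0049, 9/206=0.0437, 46/206=0.2233, 1/206=0.0049, 36/206=0.1748, 40/206=0.1942, 25/206=0.1214, 48/206=0.2330
Proportions for morphospecies I (n=189): 7/189=0.0370, 14/189=0.0741, 33/189=0.1746, 53/189=0.2804, 42/189=0.2222, 9/189=0.0476, 1/189=0.0053, 30/189=0.1587
Σ p₁ᵢp₂ᵢ = 0.000181 + 0.003238 + 0.038988 + 0.001374 + 0.038841 + 0.009244 + 0.000643 + 0.036977 = 0.129486
Σp_1ᵢ² = 0.0049² + 0.0437² + 0.2233² + 0.0049² + 0.1748² + 0.1942² + 0.1214² + 0.2330² = 0.000024 + 0.001910 + 0.049863 + 0.000024 + 0.030555 + 0.037714 + 0.014738 + 0.054289 = 0.189117
Σp_2ᵢ² = 0.0370² + 0.0741² + 0.1746² + 0.2804² + 0.2222² + 0.0476² + 0.0053² + 0.1587² = 0.001369 + 0.005491 + 0.030485 + 0.078624 + 0.049373 + 0.002266 + 0.000028 + 0.025186 = 0.192822
O = 0.129486 / √(0.189117 × 0.192822) = 0.129486 / 0.1909605 = 0.6781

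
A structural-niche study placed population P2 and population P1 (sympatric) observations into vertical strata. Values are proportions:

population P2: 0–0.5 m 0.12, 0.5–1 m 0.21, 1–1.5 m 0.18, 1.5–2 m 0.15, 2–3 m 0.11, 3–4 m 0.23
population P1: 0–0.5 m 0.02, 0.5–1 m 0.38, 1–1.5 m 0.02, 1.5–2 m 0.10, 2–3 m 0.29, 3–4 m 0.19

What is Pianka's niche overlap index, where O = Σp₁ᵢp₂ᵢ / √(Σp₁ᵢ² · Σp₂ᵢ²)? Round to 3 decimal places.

Σ p₁ᵢp₂ᵢ = 0.0024 + 0.0798 + 0.0036 + 0.0150 + 0.0319 + 0.0437 = 0.1764
Σp_1ᵢ² = 0.12² + 0.21² + 0.18² + 0.15² + 0.11² + 0.23² = 0.0144 + 0.0441 + 0.0324 + 0.0225 + 0.0121 + 0.0529 = 0.1784
Σp_2ᵢ² = 0.02² + 0.38² + 0.02² + 0.10² + 0.29² + 0.19² = 0.0004 + 0.1444 + 0.0004 + 0.0100 + 0.0841 + 0.0361 = 0.2754
O = 0.1764 / √(0.1784 × 0.2754) = 0.1764 / 0.221656 = 0.79583

0.796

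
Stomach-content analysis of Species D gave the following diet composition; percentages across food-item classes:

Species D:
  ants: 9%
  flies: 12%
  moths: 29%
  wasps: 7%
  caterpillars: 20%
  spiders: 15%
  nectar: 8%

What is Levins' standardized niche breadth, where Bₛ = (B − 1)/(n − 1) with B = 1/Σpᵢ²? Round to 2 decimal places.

0.76

Convert percentages to proportions (divide by 100).
Σpᵢ² = 0.09² + 0.12² + 0.29² + 0.07² + 0.20² + 0.15² + 0.08² = 0.0081 + 0.0144 + 0.0841 + 0.0049 + 0.0400 + 0.0225 + 0.0064 = 0.1804
B = 1 / 0.1804 = 5.5432
Bₛ = (B − 1)/(n − 1) = (5.5432 − 1)/(7 − 1) = 4.5432/6 = 0.7572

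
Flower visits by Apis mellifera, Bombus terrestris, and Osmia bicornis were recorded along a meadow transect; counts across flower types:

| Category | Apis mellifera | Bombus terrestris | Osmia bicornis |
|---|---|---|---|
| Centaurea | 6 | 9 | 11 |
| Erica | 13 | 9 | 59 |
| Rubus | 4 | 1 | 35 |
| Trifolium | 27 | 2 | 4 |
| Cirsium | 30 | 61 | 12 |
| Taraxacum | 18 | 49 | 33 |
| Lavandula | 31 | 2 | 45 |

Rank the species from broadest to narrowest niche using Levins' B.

Apis mellifera > Osmia bicornis > Bombus terrestris

Proportions for Apis mellifera (n=129): 6/129=0.0465, 13/129=0.1008, 4/129=0.0310, 27/129=0.2093, 30/129=0.2326, 18/129=0.1395, 31/129=0.2403
Proportions for Bombus terrestris (n=133): 9/133=0.0677, 9/133=0.0677, 1/133=0.0075, 2/133=0.0150, 61/133=0.4586, 49/133=0.3684, 2/133=0.0150
Proportions for Osmia bicornis (n=199): 11/199=0.0553, 59/199=0.2965, 35/199=0.1759, 4/199=0.0201, 12/199=0.0603, 33/199=0.1658, 45/199=0.2261
Σp_mellᵢ² = 0.0465² + 0.1008² + 0.0310² + 0.2093² + 0.2326² + 0.1395² + 0.2403² = 0.002162 + 0.010161 + 0.000961 + 0.043806 + 0.054103 + 0.019460 + 0.057744 = 0.188397
B_mell = 1 / 0.188397 = 5.3079
Σp_terrᵢ² = 0.0677² + 0.0677² + 0.0075² + 0.0150² + 0.4586² + 0.3684² + 0.0150² = 0.004583 + 0.004583 + 0.000056 + 0.000225 + 0.210314 + 0.135719 + 0.000225 = 0.355705
B_terr = 1 / 0.355705 = 2.8113
Σp_bicoᵢ² = 0.0553² + 0.2965² + 0.1759² + 0.0201² + 0.0603² + 0.1658² + 0.2261² = 0.003058 + 0.087912 + 0.030941 + 0.000404 + 0.003636 + 0.027490 + 0.051121 = 0.204562
B_bico = 1 / 0.204562 = 4.8885
Ranking by B (broadest → narrowest): Apis mellifera (5.31) > Osmia bicornis (4.89) > Bombus terrestris (2.81)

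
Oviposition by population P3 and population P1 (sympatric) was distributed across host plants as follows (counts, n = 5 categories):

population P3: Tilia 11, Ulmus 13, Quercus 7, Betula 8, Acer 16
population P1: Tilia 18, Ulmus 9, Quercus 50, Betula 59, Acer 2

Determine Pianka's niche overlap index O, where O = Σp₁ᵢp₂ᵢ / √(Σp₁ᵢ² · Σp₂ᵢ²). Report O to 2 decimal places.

Proportions for population P3 (n=55): 11/55=0.2000, 13/55=0.2364, 7/55=0.1273, 8/55=0.1455, 16/55=0.2909
Proportions for population P1 (n=138): 18/138=0.1304, 9/138=0.0652, 50/138=0.3623, 59/138=0.4275, 2/138=0.0145
Σ p₁ᵢp₂ᵢ = 0.026080 + 0.015413 + 0.046121 + 0.062201 + 0.004218 = 0.154033
Σp_1ᵢ² = 0.2000² + 0.2364² + 0.1273² + 0.1455² + 0.2909² = 0.040000 + 0.055885 + 0.016205 + 0.021170 + 0.084623 = 0.217883
Σp_2ᵢ² = 0.1304² + 0.0652² + 0.3623² + 0.4275² + 0.0145² = 0.017004 + 0.004251 + 0.131261 + 0.182756 + 0.000210 = 0.335482
O = 0.154033 / √(0.217883 × 0.335482) = 0.154033 / 0.2703624 = 0.5697

0.57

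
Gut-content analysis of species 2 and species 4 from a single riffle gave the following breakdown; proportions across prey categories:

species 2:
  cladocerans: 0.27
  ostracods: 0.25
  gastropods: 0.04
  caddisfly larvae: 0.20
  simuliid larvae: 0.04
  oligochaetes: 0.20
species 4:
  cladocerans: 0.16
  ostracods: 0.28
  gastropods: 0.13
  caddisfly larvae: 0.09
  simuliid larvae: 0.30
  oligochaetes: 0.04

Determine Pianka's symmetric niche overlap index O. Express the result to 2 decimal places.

Σ p₁ᵢp₂ᵢ = 0.0432 + 0.0700 + 0.0052 + 0.0180 + 0.0120 + 0.0080 = 0.1564
Σp_1ᵢ² = 0.27² + 0.25² + 0.04² + 0.20² + 0.04² + 0.20² = 0.0729 + 0.0625 + 0.0016 + 0.0400 + 0.0016 + 0.0400 = 0.2186
Σp_2ᵢ² = 0.16² + 0.28² + 0.13² + 0.09² + 0.30² + 0.04² = 0.0256 + 0.0784 + 0.0169 + 0.0081 + 0.0900 + 0.0016 = 0.2206
O = 0.1564 / √(0.2186 × 0.2206) = 0.1564 / 0.21960 = 0.7122

0.71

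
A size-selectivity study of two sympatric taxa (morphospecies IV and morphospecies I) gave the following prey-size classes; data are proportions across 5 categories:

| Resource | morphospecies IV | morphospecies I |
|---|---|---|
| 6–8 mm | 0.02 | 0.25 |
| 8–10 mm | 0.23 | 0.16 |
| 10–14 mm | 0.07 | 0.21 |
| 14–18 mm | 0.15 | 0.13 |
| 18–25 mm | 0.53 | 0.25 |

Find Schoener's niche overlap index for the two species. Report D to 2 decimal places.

0.63

Σ|p₁ᵢ − p₂ᵢ| = 0.23 + 0.07 + 0.14 + 0.02 + 0.28 = 0.74
D = 1 − ½ × 0.74 = 1 − 0.370 = 0.6300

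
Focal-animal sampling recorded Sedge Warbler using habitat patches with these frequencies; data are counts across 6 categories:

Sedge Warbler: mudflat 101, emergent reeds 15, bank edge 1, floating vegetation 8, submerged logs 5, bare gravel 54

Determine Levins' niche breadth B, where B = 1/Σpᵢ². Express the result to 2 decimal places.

2.52

Proportions for Sedge Warbler (n=184): 101/184=0.5489, 15/184=0.0815, 1/184=0.0054, 8/184=0.0435, 5/184=0.0272, 54/184=0.2935
Σpᵢ² = 0.5489² + 0.0815² + 0.0054² + 0.0435² + 0.0272² + 0.2935² = 0.301291 + 0.006642 + 0.000029 + 0.001892 + 0.000740 + 0.086142 = 0.396736
B = 1 / 0.396736 = 2.5206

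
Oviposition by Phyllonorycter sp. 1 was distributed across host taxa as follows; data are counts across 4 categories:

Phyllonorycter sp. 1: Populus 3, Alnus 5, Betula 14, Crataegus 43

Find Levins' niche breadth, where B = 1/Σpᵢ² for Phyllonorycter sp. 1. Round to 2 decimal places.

Proportions for Phyllonorycter sp. 1 (n=65): 3/65=0.0462, 5/65=0.0769, 14/65=0.2154, 43/65=0.6615
Σpᵢ² = 0.0462² + 0.0769² + 0.2154² + 0.6615² = 0.002134 + 0.005914 + 0.046397 + 0.437582 = 0.492027
B = 1 / 0.492027 = 2.0324

2.03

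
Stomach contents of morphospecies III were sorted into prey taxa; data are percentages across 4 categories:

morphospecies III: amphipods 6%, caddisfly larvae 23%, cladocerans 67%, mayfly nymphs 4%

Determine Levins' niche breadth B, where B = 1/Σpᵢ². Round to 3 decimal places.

Convert percentages to proportions (divide by 100).
Σpᵢ² = 0.06² + 0.23² + 0.67² + 0.04² = 0.0036 + 0.0529 + 0.4489 + 0.0016 = 0.5070
B = 1 / 0.5070 = 1.97239

1.972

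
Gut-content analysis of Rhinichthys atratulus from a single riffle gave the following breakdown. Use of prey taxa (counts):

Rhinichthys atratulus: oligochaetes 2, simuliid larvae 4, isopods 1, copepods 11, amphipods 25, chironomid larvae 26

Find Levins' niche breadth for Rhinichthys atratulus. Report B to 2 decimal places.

Proportions for Rhinichthys atratulus (n=69): 2/69=0.0290, 4/69=0.0580, 1/69=0.0145, 11/69=0.1594, 25/69=0.3623, 26/69=0.3768
Σpᵢ² = 0.0290² + 0.0580² + 0.0145² + 0.1594² + 0.3623² + 0.3768² = 0.000841 + 0.003364 + 0.000210 + 0.025408 + 0.131261 + 0.141978 = 0.303062
B = 1 / 0.303062 = 3.2997

3.30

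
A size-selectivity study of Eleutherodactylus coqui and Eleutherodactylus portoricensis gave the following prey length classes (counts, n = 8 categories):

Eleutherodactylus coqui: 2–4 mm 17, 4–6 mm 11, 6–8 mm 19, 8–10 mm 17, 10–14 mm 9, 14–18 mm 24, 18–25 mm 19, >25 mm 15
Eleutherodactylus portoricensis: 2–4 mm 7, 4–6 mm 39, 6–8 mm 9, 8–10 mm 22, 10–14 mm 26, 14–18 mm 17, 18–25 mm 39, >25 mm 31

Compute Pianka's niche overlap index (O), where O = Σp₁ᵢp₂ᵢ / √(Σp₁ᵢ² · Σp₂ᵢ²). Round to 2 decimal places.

0.82

Proportions for Eleutherodactylus coqui (n=131): 17/131=0.1298, 11/131=0.0840, 19/131=0.1450, 17/131=0.1298, 9/131=0.0687, 24/131=0.1832, 19/131=0.1450, 15/131=0.1145
Proportions for Eleutherodactylus portoricensis (n=190): 7/190=0.0368, 39/190=0.2053, 9/190=0.0474, 22/190=0.1158, 26/190=0.1368, 17/190=0.0895, 39/190=0.2053, 31/190=0.1632
Σ p₁ᵢp₂ᵢ = 0.004777 + 0.017245 + 0.006873 + 0.015031 + 0.009398 + 0.016396 + 0.029769 + 0.018686 = 0.118175
Σp_1ᵢ² = 0.1298² + 0.0840² + 0.1450² + 0.1298² + 0.0687² + 0.1832² + 0.1450² + 0.1145² = 0.016848 + 0.007056 + 0.021025 + 0.016848 + 0.004720 + 0.033562 + 0.021025 + 0.013110 = 0.134194
Σp_2ᵢ² = 0.0368² + 0.2053² + 0.0474² + 0.1158² + 0.1368² + 0.0895² + 0.2053² + 0.1632² = 0.001354 + 0.042148 + 0.002247 + 0.013410 + 0.018714 + 0.008010 + 0.042148 + 0.026634 = 0.154665
O = 0.118175 / √(0.134194 × 0.154665) = 0.118175 / 0.1440664 = 0.8203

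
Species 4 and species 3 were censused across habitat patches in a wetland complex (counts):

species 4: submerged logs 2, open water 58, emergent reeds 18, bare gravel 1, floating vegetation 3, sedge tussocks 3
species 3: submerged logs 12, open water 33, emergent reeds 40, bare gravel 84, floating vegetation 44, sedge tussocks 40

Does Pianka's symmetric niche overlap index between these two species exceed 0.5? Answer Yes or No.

No

Proportions for species 4 (n=85): 2/85=0.0235, 58/85=0.6824, 18/85=0.2118, 1/85=0.0118, 3/85=0.0353, 3/85=0.0353
Proportions for species 3 (n=253): 12/253=0.0474, 33/253=0.1304, 40/253=0.1581, 84/253=0.3320, 44/253=0.1739, 40/253=0.1581
Σ p₁ᵢp₂ᵢ = 0.001114 + 0.088985 + 0.033486 + 0.003918 + 0.006139 + 0.005581 = 0.139223
Σp_1ᵢ² = 0.0235² + 0.6824² + 0.2118² + 0.0118² + 0.0353² + 0.0353² = 0.000552 + 0.465670 + 0.044859 + 0.000139 + 0.001246 + 0.001246 = 0.513712
Σp_2ᵢ² = 0.0474² + 0.1304² + 0.1581² + 0.3320² + 0.1739² + 0.1581² = 0.002247 + 0.017004 + 0.024996 + 0.110224 + 0.030241 + 0.024996 = 0.209708
O = 0.139223 / √(0.513712 × 0.209708) = 0.139223 / 0.3282217 = 0.4242
O = 0.4242 < 0.5 → No.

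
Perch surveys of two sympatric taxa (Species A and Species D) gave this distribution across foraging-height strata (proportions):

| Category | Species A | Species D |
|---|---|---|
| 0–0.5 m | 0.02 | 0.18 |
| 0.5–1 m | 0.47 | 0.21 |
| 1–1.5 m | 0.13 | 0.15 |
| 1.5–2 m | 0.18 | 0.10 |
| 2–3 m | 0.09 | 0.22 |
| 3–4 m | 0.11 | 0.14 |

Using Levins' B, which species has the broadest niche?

Species D

Σp_Aᵢ² = 0.02² + 0.47² + 0.13² + 0.18² + 0.09² + 0.11² = 0.0004 + 0.2209 + 0.0169 + 0.0324 + 0.0081 + 0.0121 = 0.2908
B_A = 1 / 0.2908 = 3.4388
Σp_Dᵢ² = 0.18² + 0.21² + 0.15² + 0.10² + 0.22² + 0.14² = 0.0324 + 0.0441 + 0.0225 + 0.0100 + 0.0484 + 0.0196 = 0.1770
B_D = 1 / 0.1770 = 5.6497
Highest B → broadest niche (most generalist): Species D (B = 5.65).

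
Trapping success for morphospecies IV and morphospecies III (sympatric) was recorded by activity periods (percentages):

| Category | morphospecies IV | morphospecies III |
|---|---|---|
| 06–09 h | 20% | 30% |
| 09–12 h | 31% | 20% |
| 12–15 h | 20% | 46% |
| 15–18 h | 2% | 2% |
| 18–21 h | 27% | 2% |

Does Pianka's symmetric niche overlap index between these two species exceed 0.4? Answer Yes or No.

Convert percentages to proportions (divide by 100).
Σ p₁ᵢp₂ᵢ = 0.0600 + 0.0620 + 0.0920 + 0.0004 + 0.0054 = 0.2198
Σp_1ᵢ² = 0.20² + 0.31² + 0.20² + 0.02² + 0.27² = 0.0400 + 0.0961 + 0.0400 + 0.0004 + 0.0729 = 0.2494
Σp_2ᵢ² = 0.30² + 0.20² + 0.46² + 0.02² + 0.02² = 0.0900 + 0.0400 + 0.2116 + 0.0004 + 0.0004 = 0.3424
O = 0.2198 / √(0.2494 × 0.3424) = 0.2198 / 0.29222 = 0.7522
O = 0.7522 > 0.4 → Yes.

Yes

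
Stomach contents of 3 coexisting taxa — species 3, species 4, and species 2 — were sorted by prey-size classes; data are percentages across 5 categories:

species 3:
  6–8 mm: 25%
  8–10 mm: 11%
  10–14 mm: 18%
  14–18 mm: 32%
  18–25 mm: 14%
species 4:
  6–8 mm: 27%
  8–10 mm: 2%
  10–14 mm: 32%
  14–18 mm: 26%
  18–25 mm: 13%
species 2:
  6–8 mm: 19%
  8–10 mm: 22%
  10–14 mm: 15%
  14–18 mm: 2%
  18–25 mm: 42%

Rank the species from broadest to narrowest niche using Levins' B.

Convert percentages to proportions (divide by 100).
Σp_3ᵢ² = 0.25² + 0.11² + 0.18² + 0.32² + 0.14² = 0.0625 + 0.0121 + 0.0324 + 0.1024 + 0.0196 = 0.2290
B_3 = 1 / 0.2290 = 4.3668
Σp_4ᵢ² = 0.27² + 0.02² + 0.32² + 0.26² + 0.13² = 0.0729 + 0.0004 + 0.1024 + 0.0676 + 0.0169 = 0.2602
B_4 = 1 / 0.2602 = 3.8432
Σp_2ᵢ² = 0.19² + 0.22² + 0.15² + 0.02² + 0.42² = 0.0361 + 0.0484 + 0.0225 + 0.0004 + 0.1764 = 0.2838
B_2 = 1 / 0.2838 = 3.5236
Ranking by B (broadest → narrowest): species 3 (4.37) > species 4 (3.84) > species 2 (3.52)

species 3 > species 4 > species 2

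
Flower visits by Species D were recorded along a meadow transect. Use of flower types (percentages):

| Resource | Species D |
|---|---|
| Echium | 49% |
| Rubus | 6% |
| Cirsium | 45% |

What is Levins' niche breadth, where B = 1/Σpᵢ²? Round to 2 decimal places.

Convert percentages to proportions (divide by 100).
Σpᵢ² = 0.49² + 0.06² + 0.45² = 0.2401 + 0.0036 + 0.2025 = 0.4462
B = 1 / 0.4462 = 2.2411

2.24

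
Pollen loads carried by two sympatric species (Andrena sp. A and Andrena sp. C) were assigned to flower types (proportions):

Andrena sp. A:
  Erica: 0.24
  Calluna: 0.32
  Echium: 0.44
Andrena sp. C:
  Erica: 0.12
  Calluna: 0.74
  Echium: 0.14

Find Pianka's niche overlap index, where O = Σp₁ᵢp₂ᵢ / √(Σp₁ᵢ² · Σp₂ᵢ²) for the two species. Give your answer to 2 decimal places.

0.72

Σ p₁ᵢp₂ᵢ = 0.0288 + 0.2368 + 0.0616 = 0.3272
Σp_1ᵢ² = 0.24² + 0.32² + 0.44² = 0.0576 + 0.1024 + 0.1936 = 0.3536
Σp_2ᵢ² = 0.12² + 0.74² + 0.14² = 0.0144 + 0.5476 + 0.0196 = 0.5816
O = 0.3272 / √(0.3536 × 0.5816) = 0.3272 / 0.45349 = 0.7215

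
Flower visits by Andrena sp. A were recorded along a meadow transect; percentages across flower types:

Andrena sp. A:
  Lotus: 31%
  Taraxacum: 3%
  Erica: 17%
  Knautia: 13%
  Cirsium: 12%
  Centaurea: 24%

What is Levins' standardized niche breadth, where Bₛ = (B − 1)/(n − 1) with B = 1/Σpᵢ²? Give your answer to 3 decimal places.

0.731

Convert percentages to proportions (divide by 100).
Σpᵢ² = 0.31² + 0.03² + 0.17² + 0.13² + 0.12² + 0.24² = 0.0961 + 0.0009 + 0.0289 + 0.0169 + 0.0144 + 0.0576 = 0.2148
B = 1 / 0.2148 = 4.65549
Bₛ = (B − 1)/(n − 1) = (4.65549 − 1)/(6 − 1) = 3.65549/5 = 0.73110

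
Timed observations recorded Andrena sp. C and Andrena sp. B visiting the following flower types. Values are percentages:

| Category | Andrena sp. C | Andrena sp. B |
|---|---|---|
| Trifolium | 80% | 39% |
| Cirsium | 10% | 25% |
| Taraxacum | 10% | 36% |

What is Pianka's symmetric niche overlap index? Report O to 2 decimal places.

Convert percentages to proportions (divide by 100).
Σ p₁ᵢp₂ᵢ = 0.3120 + 0.0250 + 0.0360 = 0.3730
Σp_1ᵢ² = 0.80² + 0.10² + 0.10² = 0.6400 + 0.0100 + 0.0100 = 0.6600
Σp_2ᵢ² = 0.39² + 0.25² + 0.36² = 0.1521 + 0.0625 + 0.1296 = 0.3442
O = 0.3730 / √(0.6600 × 0.3442) = 0.3730 / 0.47663 = 0.7826

0.78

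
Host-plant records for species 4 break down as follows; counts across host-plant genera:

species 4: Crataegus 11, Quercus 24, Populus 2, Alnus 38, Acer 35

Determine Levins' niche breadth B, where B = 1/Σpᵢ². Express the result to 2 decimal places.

3.59

Proportions for species 4 (n=110): 11/110=0.1000, 24/110=0.2182, 2/110=0.0182, 38/110=0.3455, 35/110=0.3182
Σpᵢ² = 0.1000² + 0.2182² + 0.0182² + 0.3455² + 0.3182² = 0.010000 + 0.047611 + 0.000331 + 0.119370 + 0.101251 = 0.278563
B = 1 / 0.278563 = 3.5899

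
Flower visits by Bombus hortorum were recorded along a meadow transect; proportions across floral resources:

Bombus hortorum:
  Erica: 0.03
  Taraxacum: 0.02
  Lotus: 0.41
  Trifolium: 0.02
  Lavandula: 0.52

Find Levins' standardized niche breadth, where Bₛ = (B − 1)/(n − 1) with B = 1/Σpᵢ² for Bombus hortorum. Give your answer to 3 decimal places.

Σpᵢ² = 0.03² + 0.02² + 0.41² + 0.02² + 0.52² = 0.0009 + 0.0004 + 0.1681 + 0.0004 + 0.2704 = 0.4402
B = 1 / 0.4402 = 2.27169
Bₛ = (B − 1)/(n − 1) = (2.27169 − 1)/(5 − 1) = 1.27169/4 = 0.31792

0.318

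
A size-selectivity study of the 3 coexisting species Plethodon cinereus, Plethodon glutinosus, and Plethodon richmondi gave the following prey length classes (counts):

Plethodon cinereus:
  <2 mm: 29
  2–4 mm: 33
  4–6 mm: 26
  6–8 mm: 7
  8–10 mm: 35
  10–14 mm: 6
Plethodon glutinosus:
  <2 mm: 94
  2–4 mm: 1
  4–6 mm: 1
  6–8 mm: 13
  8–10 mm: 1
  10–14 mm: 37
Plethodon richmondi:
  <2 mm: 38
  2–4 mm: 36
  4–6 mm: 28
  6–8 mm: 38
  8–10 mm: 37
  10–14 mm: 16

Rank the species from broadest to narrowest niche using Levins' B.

Proportions for Plethodon cinereus (n=136): 29/136=0.2132, 33/136=0.2426, 26/136=0.1912, 7/136=0.0515, 35/136=0.2574, 6/136=0.0441
Proportions for Plethodon glutinosus (n=147): 94/147=0.6395, 1/147=0.0068, 1/147=0.0068, 13/147=0.0884, 1/147=0.0068, 37/147=0.2517
Proportions for Plethodon richmondi (n=193): 38/193=0.1969, 36/193=0.1865, 28/193=0.1451, 38/193=0.1969, 37/193=0.1917, 16/193=0.0829
Σp_cineᵢ² = 0.2132² + 0.2426² + 0.1912² + 0.0515² + 0.2574² + 0.0441² = 0.045454 + 0.058855 + 0.036557 + 0.002652 + 0.066255 + 0.001945 = 0.211718
B_cine = 1 / 0.211718 = 4.7233
Σp_glutᵢ² = 0.6395² + 0.0068² + 0.0068² + 0.0884² + 0.0068² + 0.2517² = 0.408960 + 0.000046 + 0.000046 + 0.007815 + 0.000046 + 0.063353 = 0.480266
B_glut = 1 / 0.480266 = 2.0822
Σp_richᵢ² = 0.1969² + 0.1865² + 0.1451² + 0.1969² + 0.1917² + 0.0829² = 0.038770 + 0.034782 + 0.021054 + 0.038770 + 0.036749 + 0.006872 = 0.176997
B_rich = 1 / 0.176997 = 5.6498
Ranking by B (broadest → narrowest): Plethodon richmondi (5.65) > Plethodon cinereus (4.72) > Plethodon glutinosus (2.08)

Plethodon richmondi > Plethodon cinereus > Plethodon glutinosus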